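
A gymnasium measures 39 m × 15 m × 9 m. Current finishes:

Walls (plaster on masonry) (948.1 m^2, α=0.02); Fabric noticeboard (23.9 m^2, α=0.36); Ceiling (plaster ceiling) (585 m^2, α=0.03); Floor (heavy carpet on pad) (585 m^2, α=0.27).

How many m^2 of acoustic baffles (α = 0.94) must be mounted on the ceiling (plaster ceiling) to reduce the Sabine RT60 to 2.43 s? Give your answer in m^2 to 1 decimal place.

160.2

Equivalent absorption area: A₁ = 948.1·0.02 + 23.9·0.36 + 585·0.03 + 585·0.27 = 203.066 m^2.
V = 5265 m³. Target absorption A₂ = 0.161 × 5265 / 2.43 = 348.833 sabins.
ΔA needed = 348.833 − 203.066 = 145.767 sabins.
Each m^2 of panel replacing the ceiling (plaster ceiling) adds (0.94 − 0.03) = 0.91 sabins.
Panel area = 145.767 / 0.91 = 160.2 m^2.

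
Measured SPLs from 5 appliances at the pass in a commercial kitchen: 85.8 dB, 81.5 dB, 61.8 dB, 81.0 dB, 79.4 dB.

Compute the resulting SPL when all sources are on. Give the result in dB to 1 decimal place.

Σ 10^(Lᵢ/10) = 7.359e+08.
Combined level = 10 log₁₀(7.359e+08) = 88.7 dB.

88.7 dB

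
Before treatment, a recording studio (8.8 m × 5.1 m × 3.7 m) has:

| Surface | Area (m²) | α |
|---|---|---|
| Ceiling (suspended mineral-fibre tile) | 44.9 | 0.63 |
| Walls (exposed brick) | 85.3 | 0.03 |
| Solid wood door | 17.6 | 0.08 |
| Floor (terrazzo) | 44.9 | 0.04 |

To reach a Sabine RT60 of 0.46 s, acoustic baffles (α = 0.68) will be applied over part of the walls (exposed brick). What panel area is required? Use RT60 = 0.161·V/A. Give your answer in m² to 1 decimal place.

37.0

Equivalent absorption area: A₁ = 44.9*0.63 + 85.3*0.03 + 17.6*0.08 + 44.9*0.04 = 34.050 m².
V = 166.056 m³. Target absorption A₂ = 0.161 × 166.056 / 0.46 = 58.120 sabins.
Absorption to add: 58.120 − 34.050 = 24.070 sabins.
Each m² of panel replacing the walls (exposed brick) adds (0.68 − 0.03) = 0.65 sabins.
Area = ΔA/Δα = 24.070/0.65 = 37.0 m².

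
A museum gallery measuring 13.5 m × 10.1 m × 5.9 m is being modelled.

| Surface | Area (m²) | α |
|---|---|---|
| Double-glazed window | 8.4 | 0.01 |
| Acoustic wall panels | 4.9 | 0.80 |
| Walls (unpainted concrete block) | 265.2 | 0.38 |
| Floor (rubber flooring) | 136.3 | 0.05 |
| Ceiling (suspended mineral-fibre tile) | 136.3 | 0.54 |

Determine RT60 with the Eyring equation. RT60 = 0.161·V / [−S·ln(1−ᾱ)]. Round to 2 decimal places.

0.57 seconds

Total surface area S = 8.4 + 4.9 + 265.2 + 136.3 + 136.3 = 551.1 m².
Absorption A = 8.4·0.01 + 4.9·0.80 + 265.2·0.38 + 136.3·0.05 + 136.3·0.54 = 185.197 sabins.
Mean coefficient ᾱ = A/S = 0.3360.
Eyring denominator: −S ln(1−ᾱ) = 225.661.
V = 13.5 × 10.1 × 5.9 = 804.465 m³.
RT60 = 0.161 × 804.465 / 225.661 = 0.57 s.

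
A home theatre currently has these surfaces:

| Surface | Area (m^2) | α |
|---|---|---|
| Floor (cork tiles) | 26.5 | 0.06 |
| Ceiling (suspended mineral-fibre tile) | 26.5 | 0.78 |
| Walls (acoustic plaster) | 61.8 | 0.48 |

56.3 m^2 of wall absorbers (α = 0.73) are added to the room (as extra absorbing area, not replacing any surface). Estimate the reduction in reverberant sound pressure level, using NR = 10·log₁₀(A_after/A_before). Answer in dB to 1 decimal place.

Summing Sᵢαᵢ: 1.590 + 20.670 + 29.664 → A_before = 51.924 sabins.
Treatment contributes 56.3·0.73 = 41.099 sabins.
A_after = 51.924 + 41.099 = 93.023 sabins.
NR = 10·log₁₀(93.023/51.924) = 2.5 dB.

2.5 dB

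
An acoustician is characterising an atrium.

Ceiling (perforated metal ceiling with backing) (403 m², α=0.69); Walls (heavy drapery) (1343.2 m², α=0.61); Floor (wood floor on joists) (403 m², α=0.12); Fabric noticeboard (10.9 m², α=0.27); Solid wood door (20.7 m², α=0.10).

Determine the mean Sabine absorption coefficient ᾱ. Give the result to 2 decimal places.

S = Σ Sᵢ = 403 + 1343.2 + 403 + 10.9 + 20.7 = 2180.8 m².
Weighted sum Σ Sα = 1150.795.
ᾱ = 1150.795 / 2180.8 = 0.53.

0.53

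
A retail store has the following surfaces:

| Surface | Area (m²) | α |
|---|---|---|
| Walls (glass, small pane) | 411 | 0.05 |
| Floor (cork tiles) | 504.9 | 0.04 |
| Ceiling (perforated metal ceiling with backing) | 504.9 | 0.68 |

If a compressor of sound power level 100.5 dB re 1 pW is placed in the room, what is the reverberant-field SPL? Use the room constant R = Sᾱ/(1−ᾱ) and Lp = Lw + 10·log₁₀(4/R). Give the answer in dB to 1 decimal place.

A = 384.078 sabins; S = 1420.8 m².
ᾱ = 384.078/1420.8 = 0.2703; R = Sᾱ/(1−ᾱ) = 384.078/(1−0.2703) = 526.351 m².
Lp = 100.5 + 10·log₁₀(4/526.351) = 100.5 + (-21.19) = 79.3 dB.

79.3 dB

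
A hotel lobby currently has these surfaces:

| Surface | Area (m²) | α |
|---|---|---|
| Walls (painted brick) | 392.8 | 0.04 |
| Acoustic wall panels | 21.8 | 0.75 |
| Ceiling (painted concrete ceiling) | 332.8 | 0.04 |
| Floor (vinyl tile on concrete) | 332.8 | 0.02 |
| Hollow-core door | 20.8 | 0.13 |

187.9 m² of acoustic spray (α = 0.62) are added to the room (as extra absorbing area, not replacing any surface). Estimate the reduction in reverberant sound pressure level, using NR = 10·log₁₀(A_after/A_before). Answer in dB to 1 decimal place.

5.0 dB

Equivalent absorption area: A_before = 392.8*0.04 + 21.8*0.75 + 332.8*0.04 + 332.8*0.02 + 20.8*0.13 = 54.734 m².
Added absorption = 187.9 × 0.62 = 116.498 sabins.
New total A_after = 171.232 sabins.
Reduction = 10 log₁₀(A_after/A_before) = 10 log₁₀(3.1284) = 5.0 dB.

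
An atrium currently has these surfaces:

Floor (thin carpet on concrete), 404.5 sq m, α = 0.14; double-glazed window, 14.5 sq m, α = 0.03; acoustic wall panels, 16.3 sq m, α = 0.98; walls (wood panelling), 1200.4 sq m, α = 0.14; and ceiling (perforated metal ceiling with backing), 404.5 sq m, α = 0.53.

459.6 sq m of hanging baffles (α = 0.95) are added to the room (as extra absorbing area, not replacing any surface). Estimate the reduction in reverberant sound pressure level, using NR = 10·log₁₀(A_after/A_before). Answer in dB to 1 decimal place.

2.9 dB

Total absorption A_before = 404.5·0.14 + 14.5·0.03 + 16.3·0.98 + 1200.4·0.14 + 404.5·0.53
  = 56.630 + 0.435 + 15.974 + 168.056 + 214.385 = 455.480 sq m sabins.
Treatment contributes 459.6·0.95 = 436.620 sabins.
A_after = 455.480 + 436.620 = 892.100 sabins.
NR = 10·log₁₀(892.100/455.480) = 2.9 dB.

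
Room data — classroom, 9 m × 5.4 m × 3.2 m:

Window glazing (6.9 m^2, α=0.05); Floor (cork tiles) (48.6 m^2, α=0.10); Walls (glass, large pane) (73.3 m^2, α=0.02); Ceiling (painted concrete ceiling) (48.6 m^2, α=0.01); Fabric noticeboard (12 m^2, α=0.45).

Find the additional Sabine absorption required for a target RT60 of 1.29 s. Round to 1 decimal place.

Summing Sᵢαᵢ: 0.345 + 4.860 + 1.466 + 0.486 + 5.400 → A₁ = 12.557 sabins.
V = 155.52 m³. Required absorption A₂ = 0.161 × 155.52 / 1.29 = 19.410 sabins.
Additional absorption ΔA = 19.410 − 12.557 = 6.9 sabins.

6.9 sabins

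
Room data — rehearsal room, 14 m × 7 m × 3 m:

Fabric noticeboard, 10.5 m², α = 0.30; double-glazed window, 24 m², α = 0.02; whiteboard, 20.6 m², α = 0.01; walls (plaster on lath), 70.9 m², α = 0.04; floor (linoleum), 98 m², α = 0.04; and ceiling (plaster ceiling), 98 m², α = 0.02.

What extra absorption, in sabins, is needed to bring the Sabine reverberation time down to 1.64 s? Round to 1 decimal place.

Summing Sᵢαᵢ: 3.150 + 0.480 + 0.206 + 2.836 + 3.920 + 1.960 → A₁ = 12.552 sabins.
Target A₂ = 0.161·294/1.64 = 28.862 sabins (V = 294 m³).
Shortfall: 28.862 − 12.552 = 16.3 sabins.

16.3 sabins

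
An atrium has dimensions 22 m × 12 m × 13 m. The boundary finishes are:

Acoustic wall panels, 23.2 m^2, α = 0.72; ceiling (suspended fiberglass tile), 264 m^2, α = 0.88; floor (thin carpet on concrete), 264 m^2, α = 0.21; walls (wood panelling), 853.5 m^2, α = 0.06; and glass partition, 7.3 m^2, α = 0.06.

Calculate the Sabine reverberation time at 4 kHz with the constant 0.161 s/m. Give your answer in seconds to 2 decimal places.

Equivalent absorption area: A = 23.2*0.72 + 264*0.88 + 264*0.21 + 853.5*0.06 + 7.3*0.06 = 356.112 m^2.
Room volume: 3432 m³.
RT60 = 0.161 · V / A = 0.161 × 3432 / 356.112 = 1.55 s.

1.55 s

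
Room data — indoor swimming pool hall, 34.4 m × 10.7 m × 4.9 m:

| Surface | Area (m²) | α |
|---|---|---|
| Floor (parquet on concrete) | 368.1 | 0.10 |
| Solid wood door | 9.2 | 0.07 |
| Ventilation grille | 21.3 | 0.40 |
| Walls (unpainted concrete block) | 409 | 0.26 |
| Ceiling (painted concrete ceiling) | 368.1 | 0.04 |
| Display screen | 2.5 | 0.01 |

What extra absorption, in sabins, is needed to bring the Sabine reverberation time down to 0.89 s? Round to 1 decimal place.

Equivalent absorption area: A₁ = 368.1×0.10 + 9.2×0.07 + 21.3×0.40 + 409×0.26 + 368.1×0.04 + 2.5×0.01 = 167.063 m².
For T = 0.89 s, need A₂ = 0.161·V/T = 0.161·1803.592/0.89 = 326.268 sabins.
Additional absorption ΔA = 326.268 − 167.063 = 159.2 sabins.

159.2 sabins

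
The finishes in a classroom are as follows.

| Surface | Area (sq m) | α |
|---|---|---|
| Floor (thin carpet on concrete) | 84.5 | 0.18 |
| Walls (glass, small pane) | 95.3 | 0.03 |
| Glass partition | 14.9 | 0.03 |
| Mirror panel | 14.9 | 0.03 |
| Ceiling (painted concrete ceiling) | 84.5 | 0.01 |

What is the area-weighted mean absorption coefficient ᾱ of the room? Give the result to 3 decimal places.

0.067

S = Σ Sᵢ = 84.5 + 95.3 + 14.9 + 14.9 + 84.5 = 294.1 sq m.
Σ(Sᵢαᵢ) = 84.5·0.18 + 95.3·0.03 + 14.9·0.03 + 14.9·0.03 + 84.5·0.01 = 19.808.
ᾱ = A/S = 0.067.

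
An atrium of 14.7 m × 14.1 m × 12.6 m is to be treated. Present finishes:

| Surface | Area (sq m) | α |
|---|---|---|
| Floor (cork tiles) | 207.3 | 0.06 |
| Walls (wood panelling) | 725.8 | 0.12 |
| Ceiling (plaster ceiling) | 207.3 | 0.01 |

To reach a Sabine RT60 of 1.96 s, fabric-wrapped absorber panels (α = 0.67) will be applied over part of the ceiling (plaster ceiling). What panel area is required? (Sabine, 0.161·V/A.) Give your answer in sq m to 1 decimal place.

171.1

Equivalent absorption area: A₁ = 207.3*0.06 + 725.8*0.12 + 207.3*0.01 = 101.607 sq m.
V = 2611.602 m³. Target absorption A₂ = 0.161 × 2611.602 / 1.96 = 214.524 sabins.
Absorption to add: 214.524 − 101.607 = 112.917 sabins.
Net gain per sq m: Δα = 0.67 − 0.01 = 0.66.
Area = ΔA/Δα = 112.917/0.66 = 171.1 sq m.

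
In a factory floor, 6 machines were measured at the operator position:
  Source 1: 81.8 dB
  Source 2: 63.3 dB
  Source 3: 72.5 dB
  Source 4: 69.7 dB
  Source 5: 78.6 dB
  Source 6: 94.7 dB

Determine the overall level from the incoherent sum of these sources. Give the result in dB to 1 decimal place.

95.1 dB

Σ 10^(Lᵢ/10) = 3.204e+09.
Combined level = 10 log₁₀(3.204e+09) = 95.1 dB.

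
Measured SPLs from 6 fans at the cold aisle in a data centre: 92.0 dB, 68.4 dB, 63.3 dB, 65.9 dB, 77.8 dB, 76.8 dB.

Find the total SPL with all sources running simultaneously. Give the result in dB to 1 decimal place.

Converting to relative power and adding: 10^(92.0/10) + 10^(68.4/10) + 10^(63.3/10) + 10^(65.9/10) + 10^(77.8/10) + 10^(76.8/10) = 1.706e+09.
Combined level = 10 log₁₀(1.706e+09) = 92.3 dB.

92.3 dB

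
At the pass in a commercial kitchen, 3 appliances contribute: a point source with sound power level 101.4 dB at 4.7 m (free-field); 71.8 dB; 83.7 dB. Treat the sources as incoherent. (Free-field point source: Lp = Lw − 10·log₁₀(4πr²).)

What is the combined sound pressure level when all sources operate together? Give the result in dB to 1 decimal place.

84.8 dB

Source at 4.7 m: Lp = 101.4 − 10·log₁₀(4π·4.7²) = 101.4 − 10·log₁₀(277.591) = 77.0 dB.
Sum in the linear (power) domain: Σ 10^(Lᵢ/10) = 10^(77.0/10) + 10^(71.8/10) + 10^(83.7/10) = 2.997e+08.
Back to dB: 10·log₁₀ Σ = 84.8 dB.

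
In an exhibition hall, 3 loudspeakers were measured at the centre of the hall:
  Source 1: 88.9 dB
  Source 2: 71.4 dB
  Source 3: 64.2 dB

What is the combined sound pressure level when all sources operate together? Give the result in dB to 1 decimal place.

Converting to relative power and adding: 10^(88.9/10) + 10^(71.4/10) + 10^(64.2/10) = 7.927e+08.
L_total = 10·log₁₀(7.927e+08) = 89.0 dB.

89.0 dB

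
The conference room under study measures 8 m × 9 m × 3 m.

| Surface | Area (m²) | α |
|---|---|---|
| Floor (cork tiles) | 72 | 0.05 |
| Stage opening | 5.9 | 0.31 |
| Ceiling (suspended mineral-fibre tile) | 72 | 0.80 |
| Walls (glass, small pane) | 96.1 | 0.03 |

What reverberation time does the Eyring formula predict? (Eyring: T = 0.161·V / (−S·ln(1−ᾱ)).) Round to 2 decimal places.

0.45 sec

Total surface area S = 72 + 5.9 + 72 + 96.1 = 246.0 m².
Absorption A = 72×0.05 + 5.9×0.31 + 72×0.80 + 96.1×0.03 = 65.912 sabins.
ᾱ = 65.912 / 246.0 = 0.2679.
−S·ln(1−ᾱ) = −246.0 × ln(1 − 0.2679) = 76.712.
V = 8 × 9 × 3 = 216 m³.
T = 0.161·V/[−S·ln(1−ᾱ)] = 0.161·216/76.712 = 0.45 s.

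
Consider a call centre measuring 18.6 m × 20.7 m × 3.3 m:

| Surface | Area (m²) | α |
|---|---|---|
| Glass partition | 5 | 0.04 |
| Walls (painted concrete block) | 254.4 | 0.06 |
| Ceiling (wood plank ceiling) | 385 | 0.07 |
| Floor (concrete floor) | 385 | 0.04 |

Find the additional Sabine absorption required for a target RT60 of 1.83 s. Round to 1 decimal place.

54.0 sabins

Equivalent absorption area: A₁ = 5×0.04 + 254.4×0.06 + 385×0.07 + 385×0.04 = 57.814 m².
For T = 1.83 s, need A₂ = 0.161·V/T = 0.161·1270.566/1.83 = 111.782 sabins.
ΔA = A₂ − A₁ = 111.782 − 57.814 = 54.0 sabins.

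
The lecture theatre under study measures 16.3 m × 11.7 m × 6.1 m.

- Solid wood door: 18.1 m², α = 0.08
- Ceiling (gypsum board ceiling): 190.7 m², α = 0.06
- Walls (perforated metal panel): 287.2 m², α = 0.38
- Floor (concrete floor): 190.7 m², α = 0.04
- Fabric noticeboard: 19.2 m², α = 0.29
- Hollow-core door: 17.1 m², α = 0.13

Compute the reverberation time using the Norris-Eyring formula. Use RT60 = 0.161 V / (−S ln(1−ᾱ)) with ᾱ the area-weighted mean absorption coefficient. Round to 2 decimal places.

1.23 seconds

Total surface area S = 18.1 + 190.7 + 287.2 + 190.7 + 19.2 + 17.1 = 723.0 m².
Absorption A = 18.1×0.08 + 190.7×0.06 + 287.2×0.38 + 190.7×0.04 + 19.2×0.29 + 17.1×0.13 = 137.445 sabins.
Mean coefficient ᾱ = A/S = 0.1901.
Eyring denominator: −S ln(1−ᾱ) = 152.441.
V = 16.3 × 11.7 × 6.1 = 1163.331 m³.
RT60 = 0.161 × 1163.331 / 152.441 = 1.23 s.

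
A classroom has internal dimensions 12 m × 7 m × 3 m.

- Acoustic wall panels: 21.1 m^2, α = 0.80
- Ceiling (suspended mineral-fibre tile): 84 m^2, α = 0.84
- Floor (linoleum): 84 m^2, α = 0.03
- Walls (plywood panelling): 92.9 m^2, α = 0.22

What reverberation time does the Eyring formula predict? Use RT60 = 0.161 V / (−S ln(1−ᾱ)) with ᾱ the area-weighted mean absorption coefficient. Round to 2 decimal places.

0.29 s

Total surface area S = 21.1 + 84 + 84 + 92.9 = 282.0 m^2.
Absorption A = 21.1·0.80 + 84·0.84 + 84·0.03 + 92.9·0.22 = 110.398 sabins.
ᾱ = 110.398 / 282.0 = 0.3915.
−S·ln(1−ᾱ) = −282.0 × ln(1 − 0.3915) = 140.086.
V = 12 × 7 × 3 = 252 m³.
RT60 = 0.161 × 252 / 140.086 = 0.29 s.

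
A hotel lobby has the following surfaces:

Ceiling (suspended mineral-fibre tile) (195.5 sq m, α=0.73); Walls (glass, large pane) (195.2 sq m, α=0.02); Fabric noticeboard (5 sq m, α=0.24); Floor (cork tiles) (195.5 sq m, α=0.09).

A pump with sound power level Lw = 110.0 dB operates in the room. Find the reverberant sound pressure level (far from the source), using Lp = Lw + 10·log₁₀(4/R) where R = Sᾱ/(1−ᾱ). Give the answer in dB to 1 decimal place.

92.4 dB

A = 165.414 sabins; S = 591.2 sq m.
ᾱ = 0.2798, so room constant R = A/(1−ᾱ) = 229.678 sq m.
Lp = 110.0 + 10·log₁₀(4/229.678) = 110.0 + (-17.59) = 92.4 dB.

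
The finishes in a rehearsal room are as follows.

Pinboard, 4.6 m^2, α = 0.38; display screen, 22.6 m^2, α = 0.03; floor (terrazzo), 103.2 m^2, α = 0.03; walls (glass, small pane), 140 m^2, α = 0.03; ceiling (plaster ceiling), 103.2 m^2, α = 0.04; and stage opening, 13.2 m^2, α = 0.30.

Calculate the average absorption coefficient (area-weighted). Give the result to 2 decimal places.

S = Σ Sᵢ = 4.6 + 22.6 + 103.2 + 140 + 103.2 + 13.2 = 386.8 m^2.
A = 4.6·0.38 + 22.6·0.03 + 103.2·0.03 + 140·0.03 + 103.2·0.04 + 13.2·0.30 = 17.810 sabins.
ᾱ = A/S = 0.05.

0.05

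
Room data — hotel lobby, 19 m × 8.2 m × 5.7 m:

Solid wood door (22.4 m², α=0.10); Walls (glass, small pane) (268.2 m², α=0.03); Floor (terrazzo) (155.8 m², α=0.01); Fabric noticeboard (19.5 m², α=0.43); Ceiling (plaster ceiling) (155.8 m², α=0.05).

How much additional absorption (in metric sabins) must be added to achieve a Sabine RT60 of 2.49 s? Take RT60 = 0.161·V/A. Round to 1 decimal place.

Total absorption A₁ = 22.4×0.10 + 268.2×0.03 + 155.8×0.01 + 19.5×0.43 + 155.8×0.05
  = 2.240 + 8.046 + 1.558 + 8.385 + 7.790 = 28.019 m² sabins.
V = 888.06 m³. Required absorption A₂ = 0.161 × 888.06 / 2.49 = 57.421 sabins.
Shortfall: 57.421 − 28.019 = 29.4 sabins.

29.4 sabins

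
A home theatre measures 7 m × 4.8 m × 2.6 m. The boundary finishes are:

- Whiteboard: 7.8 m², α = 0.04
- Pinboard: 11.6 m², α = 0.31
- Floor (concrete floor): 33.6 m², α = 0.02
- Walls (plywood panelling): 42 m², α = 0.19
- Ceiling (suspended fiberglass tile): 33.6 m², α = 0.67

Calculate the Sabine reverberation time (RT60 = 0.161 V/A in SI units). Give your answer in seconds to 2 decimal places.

Total absorption A = 7.8*0.04 + 11.6*0.31 + 33.6*0.02 + 42*0.19 + 33.6*0.67
  = 0.312 + 3.596 + 0.672 + 7.980 + 22.512 = 35.072 m² sabins.
Room volume: 87.36 m³.
RT60 = 0.161 · V / A = 0.161 × 87.36 / 35.072 = 0.40 s.

0.40 sec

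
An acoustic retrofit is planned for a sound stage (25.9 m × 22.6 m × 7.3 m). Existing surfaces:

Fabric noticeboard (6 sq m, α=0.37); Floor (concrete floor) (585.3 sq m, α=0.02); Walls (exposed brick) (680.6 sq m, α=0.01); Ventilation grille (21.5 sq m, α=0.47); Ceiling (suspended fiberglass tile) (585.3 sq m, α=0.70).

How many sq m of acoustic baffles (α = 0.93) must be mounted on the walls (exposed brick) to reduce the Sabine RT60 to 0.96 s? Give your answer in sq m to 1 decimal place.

300.1

Summing Sᵢαᵢ: 2.220 + 11.706 + 6.806 + 10.105 + 409.710 → A₁ = 440.547 sabins.
Required A₂ = 0.161·4272.982/0.96 = 716.615 sabins.
ΔA needed = 716.615 − 440.547 = 276.068 sabins.
Net gain per sq m: Δα = 0.93 − 0.01 = 0.92.
Panel area = 276.068 / 0.92 = 300.1 sq m.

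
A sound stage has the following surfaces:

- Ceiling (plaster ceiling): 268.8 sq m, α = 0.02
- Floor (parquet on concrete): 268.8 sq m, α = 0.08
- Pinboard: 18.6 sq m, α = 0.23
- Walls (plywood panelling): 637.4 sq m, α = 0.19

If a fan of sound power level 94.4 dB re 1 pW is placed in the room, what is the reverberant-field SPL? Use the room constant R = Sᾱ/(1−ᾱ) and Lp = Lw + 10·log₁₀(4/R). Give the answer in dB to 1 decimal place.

A = 152.264 sabins; S = 1193.6 sq m.
ᾱ = 0.1276, so room constant R = A/(1−ᾱ) = 174.535 sq m.
Lp = 94.4 + 10·log₁₀(4/174.535) = 94.4 + (-16.40) = 78.0 dB.

78.0 dB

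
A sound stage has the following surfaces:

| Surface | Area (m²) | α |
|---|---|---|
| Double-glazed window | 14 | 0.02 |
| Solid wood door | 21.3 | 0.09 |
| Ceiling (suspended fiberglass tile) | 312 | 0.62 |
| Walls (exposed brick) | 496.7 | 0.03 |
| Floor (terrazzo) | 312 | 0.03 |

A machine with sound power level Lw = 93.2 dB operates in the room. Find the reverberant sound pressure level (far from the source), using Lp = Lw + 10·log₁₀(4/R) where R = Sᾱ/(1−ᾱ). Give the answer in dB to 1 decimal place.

74.9 dB

A = 219.898 sabins; S = 1156.0 m².
ᾱ = 0.1902, so room constant R = A/(1−ᾱ) = 271.546 m².
Lp = 93.2 + 10·log₁₀(4/271.546) = 93.2 + (-18.32) = 74.9 dB.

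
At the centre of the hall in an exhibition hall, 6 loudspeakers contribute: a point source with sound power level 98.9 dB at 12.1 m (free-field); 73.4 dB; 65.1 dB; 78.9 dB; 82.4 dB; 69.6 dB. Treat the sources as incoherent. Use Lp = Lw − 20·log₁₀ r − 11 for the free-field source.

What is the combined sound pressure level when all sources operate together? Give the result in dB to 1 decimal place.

84.6 dB

Source at 12.1 m: Lp = 98.9 − 20·log₁₀(12.1) − 11 = 66.2 dB.
Converting to relative power and adding: 10^(66.2/10) + 10^(73.4/10) + 10^(65.1/10) + 10^(78.9/10) + 10^(82.4/10) + 10^(69.6/10) = 2.898e+08.
L_total = 10·log₁₀(2.898e+08) = 84.6 dB.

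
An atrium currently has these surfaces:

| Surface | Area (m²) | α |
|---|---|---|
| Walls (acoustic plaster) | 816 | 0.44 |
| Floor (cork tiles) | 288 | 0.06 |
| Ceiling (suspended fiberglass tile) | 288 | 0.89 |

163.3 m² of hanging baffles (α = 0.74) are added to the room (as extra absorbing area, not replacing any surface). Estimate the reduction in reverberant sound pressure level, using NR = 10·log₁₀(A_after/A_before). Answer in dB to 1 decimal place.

Equivalent absorption area: A_before = 816·0.44 + 288·0.06 + 288·0.89 = 632.640 m².
Added absorption = 163.3 × 0.74 = 120.842 sabins.
A_after = 632.640 + 120.842 = 753.482 sabins.
Reduction = 10 log₁₀(A_after/A_before) = 10 log₁₀(1.1910) = 0.8 dB.

0.8 dB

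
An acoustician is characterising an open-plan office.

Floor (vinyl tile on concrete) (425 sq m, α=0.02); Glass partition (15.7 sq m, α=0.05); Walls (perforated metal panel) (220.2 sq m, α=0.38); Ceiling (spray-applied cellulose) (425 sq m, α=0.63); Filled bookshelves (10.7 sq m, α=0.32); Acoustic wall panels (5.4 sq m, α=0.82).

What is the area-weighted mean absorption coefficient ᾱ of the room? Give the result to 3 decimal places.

S = Σ Sᵢ = 425 + 15.7 + 220.2 + 425 + 10.7 + 5.4 = 1102.0 sq m.
Σ(Sᵢαᵢ) = 425×0.02 + 15.7×0.05 + 220.2×0.38 + 425×0.63 + 10.7×0.32 + 5.4×0.82 = 368.563.
ᾱ = A/S = 0.334.

0.334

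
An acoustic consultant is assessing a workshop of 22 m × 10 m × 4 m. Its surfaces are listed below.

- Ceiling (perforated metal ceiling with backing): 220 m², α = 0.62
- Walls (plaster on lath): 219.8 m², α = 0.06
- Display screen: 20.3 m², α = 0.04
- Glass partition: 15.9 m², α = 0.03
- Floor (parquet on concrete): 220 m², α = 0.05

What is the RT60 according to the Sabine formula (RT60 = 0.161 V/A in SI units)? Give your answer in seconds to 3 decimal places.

0.875 sec

Summing Sᵢαᵢ: 136.400 + 13.188 + 0.812 + 0.477 + 11.000 → A = 161.877 sabins.
V = 22·10·4 = 880 m³.
T = 0.161 V/A = 0.161·880/161.877 = 0.875 s.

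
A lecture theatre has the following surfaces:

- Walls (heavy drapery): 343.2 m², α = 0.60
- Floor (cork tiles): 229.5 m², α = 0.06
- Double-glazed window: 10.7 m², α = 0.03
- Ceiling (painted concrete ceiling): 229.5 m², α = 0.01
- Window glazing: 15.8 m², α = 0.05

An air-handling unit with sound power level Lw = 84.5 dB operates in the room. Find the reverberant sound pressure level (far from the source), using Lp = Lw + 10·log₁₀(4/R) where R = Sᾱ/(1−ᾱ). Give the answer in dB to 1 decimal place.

65.7 dB

A = 223.096 sabins; S = 828.7 m².
ᾱ = 223.096/828.7 = 0.2692; R = Sᾱ/(1−ᾱ) = 223.096/(1−0.2692) = 305.276 m².
Lp = Lw + 10 log₁₀(4/R) = 84.5 -18.83 = 65.7 dB.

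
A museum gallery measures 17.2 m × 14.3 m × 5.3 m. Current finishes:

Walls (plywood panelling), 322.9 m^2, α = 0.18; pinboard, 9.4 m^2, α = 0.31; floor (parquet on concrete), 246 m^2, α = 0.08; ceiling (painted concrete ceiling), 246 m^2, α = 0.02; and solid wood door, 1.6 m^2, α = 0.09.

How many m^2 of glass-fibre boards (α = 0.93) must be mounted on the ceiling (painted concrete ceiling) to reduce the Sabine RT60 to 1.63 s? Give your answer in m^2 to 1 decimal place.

Equivalent absorption area: A₁ = 322.9·0.18 + 9.4·0.31 + 246·0.08 + 246·0.02 + 1.6·0.09 = 85.780 m^2.
Required A₂ = 0.161·1303.588/1.63 = 128.759 sabins.
ΔA needed = 128.759 − 85.780 = 42.979 sabins.
Net gain per m^2: Δα = 0.93 − 0.02 = 0.91.
Panel area = 42.979 / 0.91 = 47.2 m^2.

47.2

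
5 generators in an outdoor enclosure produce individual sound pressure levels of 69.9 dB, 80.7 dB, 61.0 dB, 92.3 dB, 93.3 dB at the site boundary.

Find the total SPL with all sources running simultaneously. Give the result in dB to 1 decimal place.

96.0 dB

Sum in the linear (power) domain: Σ 10^(Lᵢ/10) = 10^(69.9/10) + 10^(80.7/10) + 10^(61.0/10) + 10^(92.3/10) + 10^(93.3/10) = 3.965e+09.
Back to dB: 10·log₁₀ Σ = 96.0 dB.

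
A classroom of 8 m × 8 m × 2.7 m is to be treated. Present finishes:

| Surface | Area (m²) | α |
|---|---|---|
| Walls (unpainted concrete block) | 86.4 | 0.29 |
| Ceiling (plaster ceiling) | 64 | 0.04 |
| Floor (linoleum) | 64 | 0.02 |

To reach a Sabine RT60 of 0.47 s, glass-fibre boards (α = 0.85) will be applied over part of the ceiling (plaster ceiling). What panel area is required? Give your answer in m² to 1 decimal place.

A₁ = Σ Sᵢαᵢ = 86.4×0.29 + 64×0.04 + 64×0.02 = 28.896 sabins.
V = 172.8 m³. Target absorption A₂ = 0.161 × 172.8 / 0.47 = 59.193 sabins.
ΔA needed = 59.193 − 28.896 = 30.297 sabins.
Net gain per m²: Δα = 0.85 − 0.04 = 0.81.
Area = ΔA/Δα = 30.297/0.81 = 37.4 m².

37.4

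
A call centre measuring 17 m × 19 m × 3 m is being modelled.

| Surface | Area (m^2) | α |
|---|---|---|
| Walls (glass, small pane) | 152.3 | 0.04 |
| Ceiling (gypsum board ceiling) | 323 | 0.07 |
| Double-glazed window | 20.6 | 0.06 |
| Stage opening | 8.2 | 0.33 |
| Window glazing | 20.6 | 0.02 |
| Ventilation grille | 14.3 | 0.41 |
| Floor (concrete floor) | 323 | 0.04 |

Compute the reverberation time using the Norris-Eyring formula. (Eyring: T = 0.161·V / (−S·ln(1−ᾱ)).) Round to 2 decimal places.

Total surface area S = 152.3 + 323 + 20.6 + 8.2 + 20.6 + 14.3 + 323 = 862.0 m^2.
Σ(Sᵢαᵢ) = 152.3·0.04 + 323·0.07 + 20.6·0.06 + 8.2·0.33 + 20.6·0.02 + 14.3·0.41 + 323·0.04 = 51.839.
ᾱ = 51.839 / 862.0 = 0.0601.
−S·ln(1−ᾱ) = −862.0 × ln(1 − 0.0601) = 53.428.
V = 17 × 19 × 3 = 969 m³.
RT60 = 0.161 × 969 / 53.428 = 2.92 s.

2.92 seconds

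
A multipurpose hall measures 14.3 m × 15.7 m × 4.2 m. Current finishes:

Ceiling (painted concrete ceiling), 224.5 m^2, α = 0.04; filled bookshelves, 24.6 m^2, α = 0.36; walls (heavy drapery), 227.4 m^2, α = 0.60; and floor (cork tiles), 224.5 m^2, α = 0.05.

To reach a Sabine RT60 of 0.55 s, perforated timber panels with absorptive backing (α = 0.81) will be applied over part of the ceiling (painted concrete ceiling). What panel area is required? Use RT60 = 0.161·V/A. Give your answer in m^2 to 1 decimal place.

Equivalent absorption area: A₁ = 224.5×0.04 + 24.6×0.36 + 227.4×0.60 + 224.5×0.05 = 165.501 m^2.
Required A₂ = 0.161·942.942/0.55 = 276.025 sabins.
ΔA needed = 276.025 − 165.501 = 110.524 sabins.
Each m^2 of panel replacing the ceiling (painted concrete ceiling) adds (0.81 − 0.04) = 0.77 sabins.
Panel area = 110.524 / 0.77 = 143.5 m^2.

143.5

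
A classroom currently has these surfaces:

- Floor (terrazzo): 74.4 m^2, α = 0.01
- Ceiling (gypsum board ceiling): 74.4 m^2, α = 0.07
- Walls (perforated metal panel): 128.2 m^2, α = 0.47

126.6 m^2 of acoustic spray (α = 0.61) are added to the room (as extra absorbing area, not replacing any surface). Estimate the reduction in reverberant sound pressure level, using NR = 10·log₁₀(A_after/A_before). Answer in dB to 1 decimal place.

3.4 dB

Equivalent absorption area: A_before = 74.4*0.01 + 74.4*0.07 + 128.2*0.47 = 66.206 m^2.
Treatment contributes 126.6·0.61 = 77.226 sabins.
A_after = 66.206 + 77.226 = 143.432 sabins.
Reduction = 10 log₁₀(A_after/A_before) = 10 log₁₀(2.1665) = 3.4 dB.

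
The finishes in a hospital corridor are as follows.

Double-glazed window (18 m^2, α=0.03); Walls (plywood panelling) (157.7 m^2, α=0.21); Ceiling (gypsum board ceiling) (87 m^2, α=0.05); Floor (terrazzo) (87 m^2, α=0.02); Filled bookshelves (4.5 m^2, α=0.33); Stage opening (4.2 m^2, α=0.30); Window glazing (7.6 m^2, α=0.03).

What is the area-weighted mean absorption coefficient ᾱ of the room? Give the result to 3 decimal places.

0.117

S = Σ Sᵢ = 18 + 157.7 + 87 + 87 + 4.5 + 4.2 + 7.6 = 366.0 m^2.
Σ(Sᵢαᵢ) = 18*0.03 + 157.7*0.21 + 87*0.05 + 87*0.02 + 4.5*0.33 + 4.2*0.30 + 7.6*0.03 = 42.720.
ᾱ = A/S = 0.117.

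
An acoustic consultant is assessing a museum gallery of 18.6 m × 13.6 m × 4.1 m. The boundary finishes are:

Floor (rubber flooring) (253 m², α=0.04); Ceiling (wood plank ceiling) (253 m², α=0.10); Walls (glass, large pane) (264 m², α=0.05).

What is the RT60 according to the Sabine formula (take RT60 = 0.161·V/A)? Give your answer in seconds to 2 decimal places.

Summing Sᵢαᵢ: 10.120 + 25.300 + 13.200 → A = 48.620 sabins.
Volume V = 18.6 × 13.6 × 4.1 = 1037.136 m³.
T = 0.161 V/A = 0.161·1037.136/48.620 = 3.43 s.

3.43 sec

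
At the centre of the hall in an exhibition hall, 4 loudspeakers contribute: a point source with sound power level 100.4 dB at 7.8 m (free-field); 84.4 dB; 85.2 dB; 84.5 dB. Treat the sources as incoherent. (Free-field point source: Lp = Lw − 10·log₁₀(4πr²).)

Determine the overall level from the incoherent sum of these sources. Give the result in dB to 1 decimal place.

Source at 7.8 m: Lp = 100.4 − 10·log₁₀(4π·7.8²) = 100.4 − 10·log₁₀(764.538) = 71.6 dB.
Σ 10^(Lᵢ/10) = 9.028e+08.
Back to dB: 10·log₁₀ Σ = 89.6 dB.

89.6 dB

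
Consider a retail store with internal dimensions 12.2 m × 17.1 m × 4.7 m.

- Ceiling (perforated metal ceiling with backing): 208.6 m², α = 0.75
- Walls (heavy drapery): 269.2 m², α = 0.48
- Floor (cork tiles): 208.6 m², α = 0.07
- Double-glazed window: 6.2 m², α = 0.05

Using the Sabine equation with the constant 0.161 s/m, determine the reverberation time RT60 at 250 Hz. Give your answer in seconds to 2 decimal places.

0.53 sec

A = Σ Sᵢαᵢ = 208.6·0.75 + 269.2·0.48 + 208.6·0.07 + 6.2·0.05 = 300.578 sabins.
Volume V = 12.2 × 17.1 × 4.7 = 980.514 m³.
T = 0.161 V/A = 0.161·980.514/300.578 = 0.53 s.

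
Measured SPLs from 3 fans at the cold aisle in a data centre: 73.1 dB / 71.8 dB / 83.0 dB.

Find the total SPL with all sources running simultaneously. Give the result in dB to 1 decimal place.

83.7 dB

Sum in the linear (power) domain: Σ 10^(Lᵢ/10) = 10^(73.1/10) + 10^(71.8/10) + 10^(83.0/10) = 2.351e+08.
Back to dB: 10·log₁₀ Σ = 83.7 dB.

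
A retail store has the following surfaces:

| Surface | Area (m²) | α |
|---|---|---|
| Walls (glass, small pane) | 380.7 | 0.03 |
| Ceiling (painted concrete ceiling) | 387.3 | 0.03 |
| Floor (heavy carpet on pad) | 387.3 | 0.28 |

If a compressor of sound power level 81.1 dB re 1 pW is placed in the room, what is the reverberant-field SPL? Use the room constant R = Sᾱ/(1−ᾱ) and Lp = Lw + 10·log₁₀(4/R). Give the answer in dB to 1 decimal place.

65.4 dB

A = 131.484 sabins; S = 1155.3 m².
ᾱ = 0.1138, so room constant R = A/(1−ᾱ) = 148.368 m².
Lp = Lw + 10 log₁₀(4/R) = 81.1 -15.69 = 65.4 dB.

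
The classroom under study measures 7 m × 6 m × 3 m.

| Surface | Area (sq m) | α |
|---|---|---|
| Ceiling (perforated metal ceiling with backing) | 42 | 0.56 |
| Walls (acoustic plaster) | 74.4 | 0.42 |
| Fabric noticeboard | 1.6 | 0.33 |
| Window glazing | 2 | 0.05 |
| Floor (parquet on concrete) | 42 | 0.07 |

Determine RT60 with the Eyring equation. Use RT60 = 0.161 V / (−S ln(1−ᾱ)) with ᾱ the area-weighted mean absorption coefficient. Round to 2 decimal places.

Total surface area S = 42 + 74.4 + 1.6 + 2 + 42 = 162.0 sq m.
Σ(Sᵢαᵢ) = 42×0.56 + 74.4×0.42 + 1.6×0.33 + 2×0.05 + 42×0.07 = 58.336.
Mean coefficient ᾱ = A/S = 0.3601.
−S·ln(1−ᾱ) = −162.0 × ln(1 − 0.3601) = 72.324.
V = 7 × 6 × 3 = 126 m³.
RT60 = 0.161 × 126 / 72.324 = 0.28 s.

0.28 seconds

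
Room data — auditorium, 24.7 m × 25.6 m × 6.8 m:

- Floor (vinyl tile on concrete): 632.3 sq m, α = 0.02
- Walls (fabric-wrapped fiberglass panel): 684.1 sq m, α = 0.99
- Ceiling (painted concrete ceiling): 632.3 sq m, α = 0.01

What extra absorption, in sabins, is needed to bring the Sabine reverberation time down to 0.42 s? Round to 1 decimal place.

952.0 sabins

Equivalent absorption area: A₁ = 632.3*0.02 + 684.1*0.99 + 632.3*0.01 = 696.228 sq m.
Target A₂ = 0.161·4299.776/0.42 = 1648.247 sabins (V = 4299.776 m³).
ΔA = A₂ − A₁ = 1648.247 − 696.228 = 952.0 sabins.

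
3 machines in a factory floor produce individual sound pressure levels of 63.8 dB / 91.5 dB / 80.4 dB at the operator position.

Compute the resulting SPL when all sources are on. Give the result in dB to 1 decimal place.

91.8 dB

Sum in the linear (power) domain: Σ 10^(Lᵢ/10) = 10^(63.8/10) + 10^(91.5/10) + 10^(80.4/10) = 1.525e+09.
Combined level = 10 log₁₀(1.525e+09) = 91.8 dB.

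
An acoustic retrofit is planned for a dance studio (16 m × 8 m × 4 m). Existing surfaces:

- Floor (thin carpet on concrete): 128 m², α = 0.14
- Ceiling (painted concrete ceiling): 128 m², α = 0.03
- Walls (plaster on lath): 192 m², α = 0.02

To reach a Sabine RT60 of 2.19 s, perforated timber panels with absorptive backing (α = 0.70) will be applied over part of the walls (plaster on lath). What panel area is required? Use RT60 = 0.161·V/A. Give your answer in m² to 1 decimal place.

Total absorption A₁ = 128*0.14 + 128*0.03 + 192*0.02
  = 17.920 + 3.840 + 3.840 = 25.600 m² sabins.
V = 512 m³. Target absorption A₂ = 0.161 × 512 / 2.19 = 37.640 sabins.
Absorption to add: 37.640 − 25.600 = 12.040 sabins.
Each m² of panel replacing the walls (plaster on lath) adds (0.70 − 0.02) = 0.68 sabins.
Area = ΔA/Δα = 12.040/0.68 = 17.7 m².

17.7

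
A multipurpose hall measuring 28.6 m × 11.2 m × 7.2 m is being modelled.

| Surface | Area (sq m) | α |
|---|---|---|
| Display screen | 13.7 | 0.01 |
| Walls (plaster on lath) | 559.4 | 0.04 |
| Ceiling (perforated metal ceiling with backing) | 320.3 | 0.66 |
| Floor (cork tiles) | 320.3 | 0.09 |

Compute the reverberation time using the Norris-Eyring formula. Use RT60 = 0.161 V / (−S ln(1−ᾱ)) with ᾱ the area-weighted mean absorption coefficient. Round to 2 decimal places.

1.25 sec

S = Σ Sᵢ = 1213.7 sq m.
Absorption A = 13.7×0.01 + 559.4×0.04 + 320.3×0.66 + 320.3×0.09 = 262.738 sabins.
ᾱ = 262.738 / 1213.7 = 0.2165.
−S·ln(1−ᾱ) = −1213.7 × ln(1 − 0.2165) = 296.124.
V = 28.6 × 11.2 × 7.2 = 2306.304 m³.
T = 0.161·V/[−S·ln(1−ᾱ)] = 0.161·2306.304/296.124 = 1.25 s.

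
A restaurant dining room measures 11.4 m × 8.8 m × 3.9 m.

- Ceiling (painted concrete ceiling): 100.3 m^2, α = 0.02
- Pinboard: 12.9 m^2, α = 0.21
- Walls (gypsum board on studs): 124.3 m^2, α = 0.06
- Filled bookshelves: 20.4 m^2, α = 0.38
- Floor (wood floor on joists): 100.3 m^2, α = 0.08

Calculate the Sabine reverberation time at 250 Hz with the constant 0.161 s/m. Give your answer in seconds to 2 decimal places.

Summing Sᵢαᵢ: 2.006 + 2.709 + 7.458 + 7.752 + 8.024 → A = 27.949 sabins.
V = 11.4·8.8·3.9 = 391.248 m³.
Sabine: RT60 = 0.161 × 391.248 / 27.949 = 2.25 s.

2.25 s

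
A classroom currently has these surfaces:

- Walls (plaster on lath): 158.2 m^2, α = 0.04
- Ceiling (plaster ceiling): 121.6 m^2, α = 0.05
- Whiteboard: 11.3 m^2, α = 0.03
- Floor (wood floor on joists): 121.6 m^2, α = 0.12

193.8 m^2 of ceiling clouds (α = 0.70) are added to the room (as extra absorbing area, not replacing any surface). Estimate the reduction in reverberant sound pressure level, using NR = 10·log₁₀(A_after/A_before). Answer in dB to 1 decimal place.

7.8 dB

A_before = Σ Sᵢαᵢ = 158.2*0.04 + 121.6*0.05 + 11.3*0.03 + 121.6*0.12 = 27.339 sabins.
Treatment contributes 193.8·0.70 = 135.660 sabins.
New total A_after = 162.999 sabins.
NR = 10·log₁₀(162.999/27.339) = 7.8 dB.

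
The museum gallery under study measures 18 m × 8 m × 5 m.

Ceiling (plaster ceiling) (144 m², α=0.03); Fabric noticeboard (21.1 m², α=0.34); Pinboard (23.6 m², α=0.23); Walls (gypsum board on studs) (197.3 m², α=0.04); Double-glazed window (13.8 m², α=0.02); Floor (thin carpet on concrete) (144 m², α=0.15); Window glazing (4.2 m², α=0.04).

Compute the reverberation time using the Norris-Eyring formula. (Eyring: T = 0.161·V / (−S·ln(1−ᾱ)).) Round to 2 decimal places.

2.37 s

Total surface area S = 144 + 21.1 + 23.6 + 197.3 + 13.8 + 144 + 4.2 = 548.0 m².
Absorption A = 144×0.03 + 21.1×0.34 + 23.6×0.23 + 197.3×0.04 + 13.8×0.02 + 144×0.15 + 4.2×0.04 = 46.858 sabins.
ᾱ = 46.858 / 548.0 = 0.0855.
Eyring denominator: −S ln(1−ᾱ) = 48.979.
V = 18 × 8 × 5 = 720 m³.
T = 0.161·V/[−S·ln(1−ᾱ)] = 0.161·720/48.979 = 2.37 s.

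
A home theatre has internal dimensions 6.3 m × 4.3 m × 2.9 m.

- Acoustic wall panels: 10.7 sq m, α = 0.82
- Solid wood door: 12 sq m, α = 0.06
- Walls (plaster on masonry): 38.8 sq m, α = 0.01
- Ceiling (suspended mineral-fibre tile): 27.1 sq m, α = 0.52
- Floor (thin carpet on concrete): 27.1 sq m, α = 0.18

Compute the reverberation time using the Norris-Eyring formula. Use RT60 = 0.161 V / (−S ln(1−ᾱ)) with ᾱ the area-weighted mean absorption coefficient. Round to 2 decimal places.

Total surface area S = 10.7 + 12 + 38.8 + 27.1 + 27.1 = 115.7 sq m.
Σ(Sᵢαᵢ) = 10.7·0.82 + 12·0.06 + 38.8·0.01 + 27.1·0.52 + 27.1·0.18 = 28.852.
ᾱ = 28.852 / 115.7 = 0.2494.
Eyring denominator: −S ln(1−ᾱ) = 33.192.
V = 6.3 × 4.3 × 2.9 = 78.561 m³.
RT60 = 0.161 × 78.561 / 33.192 = 0.38 s.

0.38 seconds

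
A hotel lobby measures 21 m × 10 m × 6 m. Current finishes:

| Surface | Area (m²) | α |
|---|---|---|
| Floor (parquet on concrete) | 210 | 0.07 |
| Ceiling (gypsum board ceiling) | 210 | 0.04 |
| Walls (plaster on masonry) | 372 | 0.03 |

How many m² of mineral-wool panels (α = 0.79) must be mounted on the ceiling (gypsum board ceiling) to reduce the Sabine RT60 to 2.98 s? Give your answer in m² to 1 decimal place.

45.1

Equivalent absorption area: A₁ = 210×0.07 + 210×0.04 + 372×0.03 = 34.260 m².
Required A₂ = 0.161·1260/2.98 = 68.074 sabins.
Absorption to add: 68.074 − 34.260 = 33.814 sabins.
Each m² of panel replacing the ceiling (gypsum board ceiling) adds (0.79 − 0.04) = 0.75 sabins.
Panel area = 33.814 / 0.75 = 45.1 m².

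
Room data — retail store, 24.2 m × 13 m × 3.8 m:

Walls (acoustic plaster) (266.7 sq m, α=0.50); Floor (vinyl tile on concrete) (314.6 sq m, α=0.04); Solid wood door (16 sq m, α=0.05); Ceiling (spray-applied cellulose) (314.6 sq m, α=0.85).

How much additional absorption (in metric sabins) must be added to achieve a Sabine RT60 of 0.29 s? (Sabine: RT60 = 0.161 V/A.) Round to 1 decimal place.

Equivalent absorption area: A₁ = 266.7*0.50 + 314.6*0.04 + 16*0.05 + 314.6*0.85 = 414.144 sq m.
For T = 0.29 s, need A₂ = 0.161·V/T = 0.161·1195.48/0.29 = 663.698 sabins.
Additional absorption ΔA = 663.698 − 414.144 = 249.6 sabins.

249.6 sabins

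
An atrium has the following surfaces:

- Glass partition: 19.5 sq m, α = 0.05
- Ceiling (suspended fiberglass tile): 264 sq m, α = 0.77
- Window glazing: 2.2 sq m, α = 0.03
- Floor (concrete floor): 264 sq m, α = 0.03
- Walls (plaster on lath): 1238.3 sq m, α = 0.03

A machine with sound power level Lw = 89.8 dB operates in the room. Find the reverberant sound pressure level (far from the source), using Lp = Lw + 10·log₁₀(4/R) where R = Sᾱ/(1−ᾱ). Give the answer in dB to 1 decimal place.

Σ(Sᵢαᵢ) = 19.5×0.05 + 264×0.77 + 2.2×0.03 + 264×0.03 + 1238.3×0.03 = 249.390; total area S = 1788.0 sq m.
ᾱ = 0.1395, so room constant R = A/(1−ᾱ) = 289.820 sq m.
Lp = Lw + 10 log₁₀(4/R) = 89.8 -18.60 = 71.2 dB.

71.2 dB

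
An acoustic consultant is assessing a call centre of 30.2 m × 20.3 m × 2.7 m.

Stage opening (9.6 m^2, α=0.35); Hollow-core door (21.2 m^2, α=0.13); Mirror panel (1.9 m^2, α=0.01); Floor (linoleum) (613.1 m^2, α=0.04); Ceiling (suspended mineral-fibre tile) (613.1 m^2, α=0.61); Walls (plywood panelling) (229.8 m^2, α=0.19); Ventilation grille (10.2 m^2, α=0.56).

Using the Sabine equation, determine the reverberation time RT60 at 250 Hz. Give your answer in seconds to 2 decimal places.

Equivalent absorption area: A = 9.6·0.35 + 21.2·0.13 + 1.9·0.01 + 613.1·0.04 + 613.1·0.61 + 229.8·0.19 + 10.2·0.56 = 454.024 m^2.
V = 30.2·20.3·2.7 = 1655.262 m³.
Sabine: RT60 = 0.161 × 1655.262 / 454.024 = 0.59 s.

0.59 s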